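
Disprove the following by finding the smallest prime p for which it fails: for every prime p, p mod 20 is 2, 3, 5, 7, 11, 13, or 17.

Check each prime p in order until the claim fails.
The first 7 eligible values, up to p = 17, all satisfy the conclusion.
p = 19: 19 mod 20 = 19 — not in {2, 3, 5, 7, 11, 13, 17}.
Hence p = 19 is a counterexample.

p = 19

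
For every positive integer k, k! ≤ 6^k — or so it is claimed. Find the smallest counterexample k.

k = 14

Check each positive integer k in order until k! > 6^k.
The first 13 eligible values, up to k = 13, all satisfy the conclusion.
k = 14: k! = 87178291200 and 6^k = 78364164096, so 87178291200 > 78364164096.
So k = 14 is the smallest counterexample.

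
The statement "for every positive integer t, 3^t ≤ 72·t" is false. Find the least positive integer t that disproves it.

The first 5 eligible values, up to t = 5, all satisfy the conclusion.
t = 6: 3^t = 729 and 72·t = 432, so 729 > 432.

t = 6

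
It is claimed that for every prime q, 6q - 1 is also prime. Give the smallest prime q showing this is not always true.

We need the least prime q for which 6q - 1 is not prime.
q = 2: 6q - 1 = 11, prime.
q = 3: 6q - 1 = 17, prime.
q = 5: 6q - 1 = 29, prime.
q = 7: 6q - 1 = 41, prime.
q = 11: 6q - 1 = 65 = 5 × 13, not prime.
So q = 11 is the smallest counterexample.

q = 11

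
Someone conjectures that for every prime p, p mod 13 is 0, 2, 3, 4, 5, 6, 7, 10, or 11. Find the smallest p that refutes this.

p = 47

The first 14 eligible values, up to p = 43, all satisfy the conclusion.
p = 47: 47 mod 13 = 8 — not in {0, 2, 3, 4, 5, 6, 7, 10, 11}.
Hence p = 47 is a counterexample.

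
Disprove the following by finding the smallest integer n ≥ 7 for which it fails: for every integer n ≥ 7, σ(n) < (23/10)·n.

A counterexample is any integer n ≥ 7 such that the claim fails; we check each in order.
For n = 7, 8, 9, 10, 11 the conclusion holds.
n = 12: σ(12) = 28; 28 ≥ 138/5.

n = 12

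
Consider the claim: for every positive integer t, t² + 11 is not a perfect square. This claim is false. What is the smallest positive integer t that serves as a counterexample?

Check each positive integer t in order until t² + 11 is a perfect square.
t = 1: 1² + 11 = 12, not a perfect square.
t = 2: 2² + 11 = 15, not a perfect square.
t = 3: 3² + 11 = 20, not a perfect square.
t = 4: 4² + 11 = 27, not a perfect square.
t = 5: 5² + 11 = 36 = 6², a perfect square.
So t = 5 is the smallest counterexample.

t = 5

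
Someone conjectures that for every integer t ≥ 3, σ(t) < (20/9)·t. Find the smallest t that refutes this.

A counterexample is any integer t ≥ 3 such that the claim fails; we check each in order.
The first 9 eligible values, up to t = 11, all satisfy the conclusion.
t = 12: σ(12) = 28; 28 ≥ 80/3.
So t = 12 is the smallest counterexample.

t = 12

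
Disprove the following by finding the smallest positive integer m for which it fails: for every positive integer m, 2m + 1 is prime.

m = 4

A counterexample is any positive integer m such that 2m + 1 is not prime; we check each in order.
m = 1: 2m + 1 = 3, prime.
m = 2: 2m + 1 = 5, prime.
m = 3: 2m + 1 = 7, prime.
m = 4: 2m + 1 = 9 = 3 × 3, composite.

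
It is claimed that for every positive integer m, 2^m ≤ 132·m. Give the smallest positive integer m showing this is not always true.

For m = 1, 2, 3, 4, 5, 6, 7, 8, 9, 10 the conclusion holds.
m = 11: 2^m = 2048 and 132·m = 1452, so 2048 > 1452.

m = 11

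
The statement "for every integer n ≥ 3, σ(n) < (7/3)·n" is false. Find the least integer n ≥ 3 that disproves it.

For n = 3, 4, 5, 6, 7, 8, 9, 10, 11 the conclusion holds.
n = 12: σ(12) = 28; 28 ≥ 28.
Hence n = 12 is a counterexample.

n = 12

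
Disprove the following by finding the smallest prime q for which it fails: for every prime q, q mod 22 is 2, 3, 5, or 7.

q = 11

For q = 2, 3, 5, 7 the conclusion holds.
q = 11: 11 mod 22 = 11 — not in {2, 3, 5, 7}.
Hence q = 11 is a counterexample.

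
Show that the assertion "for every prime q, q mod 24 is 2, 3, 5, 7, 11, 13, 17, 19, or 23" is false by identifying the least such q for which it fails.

q = 73

For q = 2, 3, 5, 7, …, 61, 67, 71 the conclusion holds.
q = 73: 73 mod 24 = 1 — not in {2, 3, 5, 7, 11, 13, 17, 19, 23}.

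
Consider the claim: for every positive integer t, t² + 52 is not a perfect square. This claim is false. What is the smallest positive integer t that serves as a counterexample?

For t = 1, 2, 3, 4, …, 9, 10, 11 the conclusion holds.
t = 12: 12² + 52 = 196 = 14², a perfect square.

t = 12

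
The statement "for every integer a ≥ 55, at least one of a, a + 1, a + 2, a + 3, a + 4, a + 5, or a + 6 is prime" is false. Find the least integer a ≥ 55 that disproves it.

A counterexample is any integer a ≥ 55 such that a, a + 1, a + 2, a + 3, a + 4, a + 5, a + 6 are all composite; we check each in order.
The first 35 eligible values, up to a = 89, all satisfy the conclusion.
a = 90: 90 = 2 × 45; 91 = 7 × 13; 92 = 2 × 46; 93 = 3 × 31; 94 = 2 × 47; 95 = 5 × 19; 96 = 2 × 48 — all composite.
Hence a = 90 is a counterexample.

a = 90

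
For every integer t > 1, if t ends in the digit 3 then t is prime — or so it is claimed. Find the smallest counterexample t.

We need the least integer t > 1 for which t ends in the digit 3 but t is not prime.
t = 3: 3 ends in 3 and is prime.
t = 13: 13 ends in 3 and is prime.
t = 23: 23 ends in 3 and is prime.
t = 33: 33 ends in 3; 33 = 3 × 11, composite.
So t = 33 is the smallest counterexample.

t = 33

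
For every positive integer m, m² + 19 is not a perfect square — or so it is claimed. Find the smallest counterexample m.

Check each positive integer m in order until m² + 19 is a perfect square.
The first 8 eligible values, up to m = 8, all satisfy the conclusion.
m = 9: 9² + 19 = 100 = 10², a perfect square.
Hence m = 9 is a counterexample.

m = 9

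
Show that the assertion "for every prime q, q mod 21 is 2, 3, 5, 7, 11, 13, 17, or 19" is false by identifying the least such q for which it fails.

q = 29

The first 9 eligible values, up to q = 23, all satisfy the conclusion.
q = 29: 29 mod 21 = 8 — not in {2, 3, 5, 7, 11, 13, 17, 19}.
Hence q = 29 is a counterexample.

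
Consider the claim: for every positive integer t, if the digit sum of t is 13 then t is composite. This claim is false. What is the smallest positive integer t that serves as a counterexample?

A counterexample is any positive integer t such that the digit sum of t is 13 but t is prime; we check each in order.
t = 49: digit sum 13; 49 is composite.
t = 58: digit sum 13; 58 is composite.
t = 67: digit sum 13; 67 is prime, not composite.

t = 67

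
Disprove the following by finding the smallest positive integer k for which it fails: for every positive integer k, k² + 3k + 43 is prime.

The first 38 eligible values, up to k = 38, all satisfy the conclusion.
k = 39: k² + 3k + 43 = 1681 = 41 × 41, composite.
Hence k = 39 is a counterexample.

k = 39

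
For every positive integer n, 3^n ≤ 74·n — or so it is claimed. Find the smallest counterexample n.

Check each positive integer n in order until 3^n > 74·n.
For n = 1, 2, 3, 4, 5 the conclusion holds.
n = 6: 3^n = 729 and 74·n = 444, so 729 > 444.
Hence n = 6 is a counterexample.

n = 6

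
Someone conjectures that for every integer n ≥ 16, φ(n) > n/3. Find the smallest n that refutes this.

We need the least integer n ≥ 16 for which the claim fails.
For n = 16, 17 the conclusion holds.
n = 18: φ(18) = 6 and 18/3 = 6, so φ(18) ≤ 18/3.
Thus n = 18 disproves the claim, and no smaller n works.

n = 18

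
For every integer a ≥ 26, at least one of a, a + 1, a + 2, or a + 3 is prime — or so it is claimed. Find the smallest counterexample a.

a = 32

We need the least integer a ≥ 26 for which a, a + 1, a + 2, a + 3 are all composite.
The first 6 eligible values, up to a = 31, all satisfy the conclusion.
a = 32: 32 = 2 × 16; 33 = 3 × 11; 34 = 2 × 17; 35 = 5 × 7 — all composite.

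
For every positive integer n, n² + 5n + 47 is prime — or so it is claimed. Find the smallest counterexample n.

We need the least positive integer n for which n² + 5n + 47 is not prime.
The first 37 eligible values, up to n = 37, all satisfy the conclusion.
n = 38: n² + 5n + 47 = 1681 = 41 × 41, composite.

n = 38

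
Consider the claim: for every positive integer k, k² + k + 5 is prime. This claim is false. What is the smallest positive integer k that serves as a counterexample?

We need the least positive integer k for which k² + k + 5 is not prime.
k = 1: k² + k + 5 = 7, prime.
k = 2: k² + k + 5 = 11, prime.
k = 3: k² + k + 5 = 17, prime.
k = 4: k² + k + 5 = 25 = 5 × 5, composite.

k = 4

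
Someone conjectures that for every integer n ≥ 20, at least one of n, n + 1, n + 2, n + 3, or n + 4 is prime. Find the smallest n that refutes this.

n = 24

We need the least integer n ≥ 20 for which n, n + 1, n + 2, n + 3, n + 4 are all composite.
n = 20: 23 is prime.
n = 21: 23 is prime.
n = 22: 23 is prime.
n = 23: 23 is prime.
n = 24: 24 = 2 × 12; 25 = 5 × 5; 26 = 2 × 13; 27 = 3 × 9; 28 = 2 × 14 — all composite.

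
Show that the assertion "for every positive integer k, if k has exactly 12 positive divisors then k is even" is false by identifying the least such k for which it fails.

k = 315

We need the least positive integer k for which k has exactly 12 positive divisors but k is odd.
For k = 60, 72, 84, 90, …, 294, 306, 308 the conclusion holds.
k = 315: divisors of 315: 12 divisors; 315 is odd.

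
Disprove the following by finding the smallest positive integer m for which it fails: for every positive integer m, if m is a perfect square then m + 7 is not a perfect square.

For m = 1, 4 the conclusion holds.
m = 9: 9 = 3² and 9 + 7 = 16 = 4².

m = 9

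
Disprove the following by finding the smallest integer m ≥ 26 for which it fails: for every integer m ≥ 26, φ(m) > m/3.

Check each integer m ≥ 26 in order until the claim fails.
m = 26: φ(26) = 12 and 26/3 = 26/3, so φ(26) > 26/3.
m = 27: φ(27) = 18 and 27/3 = 9, so φ(27) > 27/3.
m = 28: φ(28) = 12 and 28/3 = 28/3, so φ(28) > 28/3.
m = 29: φ(29) = 28 and 29/3 = 29/3, so φ(29) > 29/3.
m = 30: φ(30) = 8 and 30/3 = 10, so φ(30) ≤ 30/3.

m = 30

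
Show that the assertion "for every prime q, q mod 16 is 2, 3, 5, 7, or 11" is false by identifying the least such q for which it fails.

We need the least prime q for which the claim fails.
q = 2: 2 mod 16 = 2.
q = 3: 3 mod 16 = 3.
q = 5: 5 mod 16 = 5.
q = 7: 7 mod 16 = 7.
q = 11: 11 mod 16 = 11.
q = 13: 13 mod 16 = 13 — not in {2, 3, 5, 7, 11}.
Hence q = 13 is a counterexample.

q = 13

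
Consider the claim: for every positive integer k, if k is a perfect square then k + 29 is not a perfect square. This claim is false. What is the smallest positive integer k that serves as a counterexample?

k = 196

Check each positive integer k in order until k is a perfect square but k + 29 is a perfect square.
For k = 1, 4, 9, 16, …, 121, 144, 169 the conclusion holds.
k = 196: 196 = 14² and 196 + 29 = 225 = 15².
So k = 196 is the smallest counterexample.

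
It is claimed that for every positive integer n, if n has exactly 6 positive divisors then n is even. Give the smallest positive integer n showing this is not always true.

n = 45

A counterexample is any positive integer n such that n has exactly 6 positive divisors but n is odd; we check each in order.
The first 6 eligible values, up to n = 44, all satisfy the conclusion.
n = 45: divisors of 45: 1, 3, 5, 9, 15, 45; 45 is odd.
So n = 45 is the smallest counterexample.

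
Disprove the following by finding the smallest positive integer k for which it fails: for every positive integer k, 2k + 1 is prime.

For k = 1, 2, 3 the conclusion holds.
k = 4: 2k + 1 = 9 = 3 × 3, composite.
So k = 4 is the smallest counterexample.

k = 4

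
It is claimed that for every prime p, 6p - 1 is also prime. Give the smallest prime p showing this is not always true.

p = 11

p = 2: 6p - 1 = 11, prime.
p = 3: 6p - 1 = 17, prime.
p = 5: 6p - 1 = 29, prime.
p = 7: 6p - 1 = 41, prime.
p = 11: 6p - 1 = 65 = 5 × 13, not prime.
Hence p = 11 is a counterexample.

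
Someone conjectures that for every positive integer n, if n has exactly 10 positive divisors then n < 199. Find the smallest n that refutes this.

n = 208

We need the least positive integer n for which n has exactly 10 positive divisors but the claim fails.
For n = 48, 80, 112, 162, 176 the conclusion holds.
n = 208: τ(208) = 10; 208 ≥ 199.
So n = 208 is the smallest counterexample.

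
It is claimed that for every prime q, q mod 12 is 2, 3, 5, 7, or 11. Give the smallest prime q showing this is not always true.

Check each prime q in order until the claim fails.
The first 5 eligible values, up to q = 11, all satisfy the conclusion.
q = 13: 13 mod 12 = 1 — not in {2, 3, 5, 7, 11}.
Hence q = 13 is a counterexample.

q = 13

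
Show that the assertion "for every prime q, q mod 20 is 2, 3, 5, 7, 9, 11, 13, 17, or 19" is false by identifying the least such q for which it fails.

For q = 2, 3, 5, 7, …, 29, 31, 37 the conclusion holds.
q = 41: 41 mod 20 = 1 — not in {2, 3, 5, 7, 9, 11, 13, 17, 19}.

q = 41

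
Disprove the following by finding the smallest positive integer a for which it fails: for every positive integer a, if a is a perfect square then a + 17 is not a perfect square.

A counterexample is any positive integer a such that a is a perfect square but a + 17 is a perfect square; we check each in order.
a = 1: 1 + 17 = 18, not a perfect square.
a = 4: 4 + 17 = 21, not a perfect square.
a = 9: 9 + 17 = 26, not a perfect square.
a = 16: 16 + 17 = 33, not a perfect square.
a = 25: 25 + 17 = 42, not a perfect square.
a = 36: 36 + 17 = 53, not a perfect square.
a = 49: 49 + 17 = 66, not a perfect square.
a = 64: 64 = 8² and 64 + 17 = 81 = 9².
So a = 64 is the smallest counterexample.

a = 64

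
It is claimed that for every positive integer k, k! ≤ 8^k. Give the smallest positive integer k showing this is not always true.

For k = 1, 2, 3, 4, …, 17, 18, 19 the conclusion holds.
k = 20: k! = 2432902008176640000 and 8^k = 1152921504606846976, so 2432902008176640000 > 1152921504606846976.

k = 20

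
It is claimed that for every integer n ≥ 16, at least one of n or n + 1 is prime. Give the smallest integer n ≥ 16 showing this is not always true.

n = 16: 17 is prime.
n = 17: 17 is prime.
n = 18: 19 is prime.
n = 19: 19 is prime.
n = 20: 20 = 2 × 10; 21 = 3 × 7 — both composite.
Thus n = 20 disproves the claim, and no smaller n works.

n = 20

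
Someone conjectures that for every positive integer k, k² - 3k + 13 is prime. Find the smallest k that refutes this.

k = 12

The first 11 eligible values, up to k = 11, all satisfy the conclusion.
k = 12: k² - 3k + 13 = 121 = 11 × 11, composite.
Thus k = 12 disproves the claim, and no smaller k works.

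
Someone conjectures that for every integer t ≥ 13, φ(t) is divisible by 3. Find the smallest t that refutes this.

We need the least integer t ≥ 13 for which φ(t) is not divisible by 3.
t = 13: φ(13) = 12; 12 mod 3 = 0.
t = 14: φ(14) = 6; 6 mod 3 = 0.
t = 15: φ(15) = 8; 8 mod 3 = 2.
Hence t = 15 is a counterexample.

t = 15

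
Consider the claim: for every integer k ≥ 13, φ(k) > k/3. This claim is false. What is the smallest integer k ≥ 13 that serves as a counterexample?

We need the least integer k ≥ 13 for which the claim fails.
For k = 13, 14, 15, 16, 17 the conclusion holds.
k = 18: φ(18) = 6 and 18/3 = 6, so φ(18) ≤ 18/3.

k = 18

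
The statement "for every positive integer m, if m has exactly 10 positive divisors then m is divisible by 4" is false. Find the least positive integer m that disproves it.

We need the least positive integer m for which m has exactly 10 positive divisors but m is not divisible by 4.
For m = 48, 80, 112 the conclusion holds.
m = 162: τ(162) = 10; 162 mod 4 = 2.
So m = 162 is the smallest counterexample.

m = 162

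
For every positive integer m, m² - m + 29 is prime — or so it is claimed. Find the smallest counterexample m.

We need the least positive integer m for which m² - m + 29 is not prime.
m = 1: m² - m + 29 = 29, prime.
m = 2: m² - m + 29 = 31, prime.
m = 3: m² - m + 29 = 35 = 5 × 7, composite.
Thus m = 3 disproves the claim, and no smaller m works.

m = 3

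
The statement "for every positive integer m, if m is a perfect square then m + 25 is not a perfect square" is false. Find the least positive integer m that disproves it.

The first 11 eligible values, up to m = 121, all satisfy the conclusion.
m = 144: 144 = 12² and 144 + 25 = 169 = 13².
So m = 144 is the smallest counterexample.

m = 144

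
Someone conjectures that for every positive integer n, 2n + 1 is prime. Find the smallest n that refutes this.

n = 4

A counterexample is any positive integer n such that 2n + 1 is not prime; we check each in order.
For n = 1, 2, 3 the conclusion holds.
n = 4: 2n + 1 = 9 = 3 × 3, composite.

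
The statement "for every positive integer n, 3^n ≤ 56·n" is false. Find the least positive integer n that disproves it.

We need the least positive integer n for which 3^n > 56·n.
For n = 1, 2, 3, 4, 5 the conclusion holds.
n = 6: 3^n = 729 and 56·n = 336, so 729 > 336.
Thus n = 6 disproves the claim, and no smaller n works.

n = 6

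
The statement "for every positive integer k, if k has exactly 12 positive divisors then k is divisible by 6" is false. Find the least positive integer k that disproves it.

k = 140

The first 8 eligible values, up to k = 132, all satisfy the conclusion.
k = 140: τ(140) = 12; 140 mod 6 = 2.
Thus k = 140 disproves the claim, and no smaller k works.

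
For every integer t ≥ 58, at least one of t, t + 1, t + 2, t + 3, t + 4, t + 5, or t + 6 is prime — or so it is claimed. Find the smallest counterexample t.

For t = 58, 59, 60, 61, …, 87, 88, 89 the conclusion holds.
t = 90: 90 = 2 × 45; 91 = 7 × 13; 92 = 2 × 46; 93 = 3 × 31; 94 = 2 × 47; 95 = 5 × 19; 96 = 2 × 48 — all composite.

t = 90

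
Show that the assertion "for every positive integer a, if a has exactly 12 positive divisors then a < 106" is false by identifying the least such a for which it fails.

a = 108

A counterexample is any positive integer a such that a has exactly 12 positive divisors but the claim fails; we check each in order.
For a = 60, 72, 84, 90, 96 the conclusion holds.
a = 108: τ(108) = 12; 108 ≥ 106.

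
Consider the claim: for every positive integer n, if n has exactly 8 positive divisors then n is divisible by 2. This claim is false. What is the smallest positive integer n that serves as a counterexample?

A counterexample is any positive integer n such that n has exactly 8 positive divisors but n is not divisible by 2; we check each in order.
For n = 24, 30, 40, 42, …, 88, 102, 104 the conclusion holds.
n = 105: τ(105) = 8; 105 mod 2 = 1.
So n = 105 is the smallest counterexample.

n = 105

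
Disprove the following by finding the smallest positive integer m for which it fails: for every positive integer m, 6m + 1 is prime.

m = 4

For m = 1, 2, 3 the conclusion holds.
m = 4: 6m + 1 = 25 = 5 × 5, composite.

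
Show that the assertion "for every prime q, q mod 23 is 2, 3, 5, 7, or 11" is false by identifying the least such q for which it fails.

q = 13

q = 2: 2 mod 23 = 2.
q = 3: 3 mod 23 = 3.
q = 5: 5 mod 23 = 5.
q = 7: 7 mod 23 = 7.
q = 11: 11 mod 23 = 11.
q = 13: 13 mod 23 = 13 — not in {2, 3, 5, 7, 11}.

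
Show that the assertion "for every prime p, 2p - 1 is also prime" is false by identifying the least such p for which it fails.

p = 5

We need the least prime p for which 2p - 1 is not prime.
For p = 2, 3 the conclusion holds.
p = 5: 2p - 1 = 9 = 3 × 3, not prime.
Hence p = 5 is a counterexample.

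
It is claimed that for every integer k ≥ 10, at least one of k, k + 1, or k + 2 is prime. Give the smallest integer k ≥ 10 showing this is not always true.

Check each integer k ≥ 10 in order until k, k + 1, k + 2 are all composite.
k = 10: 11 is prime.
k = 11: 11 is prime.
k = 12: 13 is prime.
k = 13: 13 is prime.
k = 14: 14 = 2 × 7; 15 = 3 × 5; 16 = 2 × 8 — all composite.

k = 14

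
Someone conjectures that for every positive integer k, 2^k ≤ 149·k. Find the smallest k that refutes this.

The first 10 eligible values, up to k = 10, all satisfy the conclusion.
k = 11: 2^k = 2048 and 149·k = 1639, so 2048 > 1639.

k = 11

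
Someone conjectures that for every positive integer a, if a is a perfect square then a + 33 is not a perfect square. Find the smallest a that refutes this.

For a = 1, 4, 9 the conclusion holds.
a = 16: 16 = 4² and 16 + 33 = 49 = 7².
Thus a = 16 disproves the claim, and no smaller a works.

a = 16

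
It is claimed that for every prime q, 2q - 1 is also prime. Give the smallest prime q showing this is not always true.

Check each prime q in order until 2q - 1 is not prime.
For q = 2, 3 the conclusion holds.
q = 5: 2q - 1 = 9 = 3 × 3, not prime.
Thus q = 5 disproves the claim, and no smaller q works.

q = 5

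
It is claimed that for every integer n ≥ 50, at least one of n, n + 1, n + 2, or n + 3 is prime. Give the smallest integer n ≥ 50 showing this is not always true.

n = 54

Check each integer n ≥ 50 in order until n, n + 1, n + 2, n + 3 are all composite.
The first 4 eligible values, up to n = 53, all satisfy the conclusion.
n = 54: 54 = 2 × 27; 55 = 5 × 11; 56 = 2 × 28; 57 = 3 × 19 — all composite.
Thus n = 54 disproves the claim, and no smaller n works.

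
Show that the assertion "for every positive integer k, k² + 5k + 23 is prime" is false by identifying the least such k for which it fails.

Check each positive integer k in order until k² + 5k + 23 is not prime.
The first 13 eligible values, up to k = 13, all satisfy the conclusion.
k = 14: k² + 5k + 23 = 289 = 17 × 17, composite.

k = 14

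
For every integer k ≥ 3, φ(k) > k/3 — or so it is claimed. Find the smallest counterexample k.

k = 6

A counterexample is any integer k ≥ 3 such that the claim fails; we check each in order.
For k = 3, 4, 5 the conclusion holds.
k = 6: φ(6) = 2 and 6/3 = 2, so φ(6) ≤ 6/3.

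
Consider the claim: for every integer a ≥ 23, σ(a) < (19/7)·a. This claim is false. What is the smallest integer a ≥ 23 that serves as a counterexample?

a = 60

A counterexample is any integer a ≥ 23 such that the claim fails; we check each in order.
For a = 23, 24, 25, 26, …, 57, 58, 59 the conclusion holds.
a = 60: σ(60) = 168; 168 ≥ 1140/7.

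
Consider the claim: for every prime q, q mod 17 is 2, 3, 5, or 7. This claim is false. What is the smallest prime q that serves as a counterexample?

q = 11

A counterexample is any prime q such that the claim fails; we check each in order.
q = 2: 2 mod 17 = 2.
q = 3: 3 mod 17 = 3.
q = 5: 5 mod 17 = 5.
q = 7: 7 mod 17 = 7.
q = 11: 11 mod 17 = 11 — not in {2, 3, 5, 7}.
So q = 11 is the smallest counterexample.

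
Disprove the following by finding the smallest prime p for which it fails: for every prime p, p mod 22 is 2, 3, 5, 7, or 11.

Check each prime p in order until the claim fails.
The first 5 eligible values, up to p = 11, all satisfy the conclusion.
p = 13: 13 mod 22 = 13 — not in {2, 3, 5, 7, 11}.

p = 13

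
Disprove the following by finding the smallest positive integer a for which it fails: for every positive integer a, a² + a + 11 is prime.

Check each positive integer a in order until a² + a + 11 is not prime.
For a = 1, 2, 3, 4, 5, 6, 7, 8, 9 the conclusion holds.
a = 10: a² + a + 11 = 121 = 11 × 11, composite.
So a = 10 is the smallest counterexample.

a = 10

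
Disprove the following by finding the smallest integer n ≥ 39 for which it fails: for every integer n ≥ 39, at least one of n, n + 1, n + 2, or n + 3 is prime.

Check each integer n ≥ 39 in order until n, n + 1, n + 2, n + 3 are all composite.
The first 9 eligible values, up to n = 47, all satisfy the conclusion.
n = 48: 48 = 2 × 24; 49 = 7 × 7; 50 = 2 × 25; 51 = 3 × 17 — all composite.
Hence n = 48 is a counterexample.

n = 48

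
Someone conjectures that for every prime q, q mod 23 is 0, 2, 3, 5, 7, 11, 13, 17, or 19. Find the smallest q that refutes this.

q = 29

For q = 2, 3, 5, 7, 11, 13, 17, 19, 23 the conclusion holds.
q = 29: 29 mod 23 = 6 — not in {0, 2, 3, 5, 7, 11, 13, 17, 19}.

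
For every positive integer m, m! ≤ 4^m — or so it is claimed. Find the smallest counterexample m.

A counterexample is any positive integer m such that m! > 4^m; we check each in order.
For m = 1, 2, 3, 4, 5, 6, 7, 8 the conclusion holds.
m = 9: m! = 362880 and 4^m = 262144, so 362880 > 262144.

m = 9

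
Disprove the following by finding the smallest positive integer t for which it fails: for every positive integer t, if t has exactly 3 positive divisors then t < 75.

t = 4: τ(4) = 3; 4 < 75.
t = 9: τ(9) = 3; 9 < 75.
t = 25: τ(25) = 3; 25 < 75.
t = 49: τ(49) = 3; 49 < 75.
t = 121: τ(121) = 3; 121 ≥ 75.
So t = 121 is the smallest counterexample.

t = 121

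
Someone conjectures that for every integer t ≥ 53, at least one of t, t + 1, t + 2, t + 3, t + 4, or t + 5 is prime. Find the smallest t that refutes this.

For t = 53, 54, 55, 56, …, 87, 88, 89 the conclusion holds.
t = 90: 90 = 2 × 45; 91 = 7 × 13; 92 = 2 × 46; 93 = 3 × 31; 94 = 2 × 47; 95 = 5 × 19 — all composite.
Thus t = 90 disproves the claim, and no smaller t works.

t = 90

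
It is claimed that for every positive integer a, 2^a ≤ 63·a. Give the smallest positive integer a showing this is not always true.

a = 10

Check each positive integer a in order until 2^a > 63·a.
The first 9 eligible values, up to a = 9, all satisfy the conclusion.
a = 10: 2^a = 1024 and 63·a = 630, so 1024 > 630.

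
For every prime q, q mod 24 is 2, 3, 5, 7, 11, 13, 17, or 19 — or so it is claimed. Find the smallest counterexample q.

A counterexample is any prime q such that the claim fails; we check each in order.
For q = 2, 3, 5, 7, 11, 13, 17, 19 the conclusion holds.
q = 23: 23 mod 24 = 23 — not in {2, 3, 5, 7, 11, 13, 17, 19}.
So q = 23 is the smallest counterexample.

q = 23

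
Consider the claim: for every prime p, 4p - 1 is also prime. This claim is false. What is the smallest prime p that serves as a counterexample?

p = 7

Check each prime p in order until 4p - 1 is not prime.
p = 2: 4p - 1 = 7, prime.
p = 3: 4p - 1 = 11, prime.
p = 5: 4p - 1 = 19, prime.
p = 7: 4p - 1 = 27 = 3 × 9, not prime.
Hence p = 7 is a counterexample.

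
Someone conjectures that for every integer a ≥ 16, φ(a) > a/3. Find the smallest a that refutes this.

a = 18

We need the least integer a ≥ 16 for which the claim fails.
For a = 16, 17 the conclusion holds.
a = 18: φ(18) = 6 and 18/3 = 6, so φ(18) ≤ 18/3.
Hence a = 18 is a counterexample.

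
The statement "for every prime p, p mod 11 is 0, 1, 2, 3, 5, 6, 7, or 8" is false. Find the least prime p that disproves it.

p = 31

A counterexample is any prime p such that the claim fails; we check each in order.
For p = 2, 3, 5, 7, 11, 13, 17, 19, 23, 29 the conclusion holds.
p = 31: 31 mod 11 = 9 — not in {0, 1, 2, 3, 5, 6, 7, 8}.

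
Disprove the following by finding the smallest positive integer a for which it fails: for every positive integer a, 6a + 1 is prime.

We need the least positive integer a for which 6a + 1 is not prime.
a = 1: 6a + 1 = 7, prime.
a = 2: 6a + 1 = 13, prime.
a = 3: 6a + 1 = 19, prime.
a = 4: 6a + 1 = 25 = 5 × 5, composite.
Hence a = 4 is a counterexample.

a = 4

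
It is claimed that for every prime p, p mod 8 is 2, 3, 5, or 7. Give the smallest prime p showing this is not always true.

p = 17

Check each prime p in order until the claim fails.
p = 2: 2 mod 8 = 2.
p = 3: 3 mod 8 = 3.
p = 5: 5 mod 8 = 5.
p = 7: 7 mod 8 = 7.
p = 11: 11 mod 8 = 3.
p = 13: 13 mod 8 = 5.
p = 17: 17 mod 8 = 1 — not in {2, 3, 5, 7}.
Hence p = 17 is a counterexample.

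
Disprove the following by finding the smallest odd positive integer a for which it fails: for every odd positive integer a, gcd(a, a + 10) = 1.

For a = 1, 3 the conclusion holds.
a = 5: gcd(5, 15) = 5.
Hence a = 5 is a counterexample.

a = 5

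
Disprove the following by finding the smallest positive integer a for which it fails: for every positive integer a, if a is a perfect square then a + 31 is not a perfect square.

For a = 1, 4, 9, 16, …, 144, 169, 196 the conclusion holds.
a = 225: 225 = 15² and 225 + 31 = 256 = 16².

a = 225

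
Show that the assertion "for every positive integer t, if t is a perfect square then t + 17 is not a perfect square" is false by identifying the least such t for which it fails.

Check each positive integer t in order until t is a perfect square but t + 17 is a perfect square.
For t = 1, 4, 9, 16, 25, 36, 49 the conclusion holds.
t = 64: 64 = 8² and 64 + 17 = 81 = 9².
Thus t = 64 disproves the claim, and no smaller t works.

t = 64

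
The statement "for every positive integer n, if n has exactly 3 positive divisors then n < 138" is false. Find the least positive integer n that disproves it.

The first 5 eligible values, up to n = 121, all satisfy the conclusion.
n = 169: τ(169) = 3; 169 ≥ 138.
Thus n = 169 disproves the claim, and no smaller n works.

n = 169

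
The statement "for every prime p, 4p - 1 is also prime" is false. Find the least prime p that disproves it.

For p = 2, 3, 5 the conclusion holds.
p = 7: 4p - 1 = 27 = 3 × 9, not prime.
Thus p = 7 disproves the claim, and no smaller p works.

p = 7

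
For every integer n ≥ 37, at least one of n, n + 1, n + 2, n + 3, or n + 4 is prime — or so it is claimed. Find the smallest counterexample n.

Check each integer n ≥ 37 in order until n, n + 1, n + 2, n + 3, n + 4 are all composite.
For n = 37, 38, 39, 40, …, 45, 46, 47 the conclusion holds.
n = 48: 48 = 2 × 24; 49 = 7 × 7; 50 = 2 × 25; 51 = 3 × 17; 52 = 2 × 26 — all composite.
Hence n = 48 is a counterexample.

n = 48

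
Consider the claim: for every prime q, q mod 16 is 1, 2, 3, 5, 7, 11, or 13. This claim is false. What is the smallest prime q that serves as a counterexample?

We need the least prime q for which the claim fails.
For q = 2, 3, 5, 7, 11, 13, 17, 19, 23, 29 the conclusion holds.
q = 31: 31 mod 16 = 15 — not in {1, 2, 3, 5, 7, 11, 13}.
Hence q = 31 is a counterexample.

q = 31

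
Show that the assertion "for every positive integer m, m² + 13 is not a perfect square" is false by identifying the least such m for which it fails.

Check each positive integer m in order until m² + 13 is a perfect square.
The first 5 eligible values, up to m = 5, all satisfy the conclusion.
m = 6: 6² + 13 = 49 = 7², a perfect square.

m = 6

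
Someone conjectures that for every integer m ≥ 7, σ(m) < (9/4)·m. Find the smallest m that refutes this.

The first 5 eligible values, up to m = 11, all satisfy the conclusion.
m = 12: σ(12) = 28; 28 ≥ 27.
Hence m = 12 is a counterexample.

m = 12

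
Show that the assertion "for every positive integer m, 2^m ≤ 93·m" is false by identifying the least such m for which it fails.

We need the least positive integer m for which 2^m > 93·m.
The first 9 eligible values, up to m = 9, all satisfy the conclusion.
m = 10: 2^m = 1024 and 93·m = 930, so 1024 > 930.
Hence m = 10 is a counterexample.

m = 10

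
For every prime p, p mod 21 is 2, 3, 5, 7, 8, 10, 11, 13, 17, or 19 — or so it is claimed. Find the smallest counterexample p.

We need the least prime p for which the claim fails.
For p = 2, 3, 5, 7, …, 23, 29, 31 the conclusion holds.
p = 37: 37 mod 21 = 16 — not in {2, 3, 5, 7, 8, 10, 11, 13, 17, 19}.
So p = 37 is the smallest counterexample.

p = 37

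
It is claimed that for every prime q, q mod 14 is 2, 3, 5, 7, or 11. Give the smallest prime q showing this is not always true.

A counterexample is any prime q such that the claim fails; we check each in order.
The first 5 eligible values, up to q = 11, all satisfy the conclusion.
q = 13: 13 mod 14 = 13 — not in {2, 3, 5, 7, 11}.
Hence q = 13 is a counterexample.

q = 13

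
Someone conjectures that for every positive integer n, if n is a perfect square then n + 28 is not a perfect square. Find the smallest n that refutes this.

n = 1: 1 + 28 = 29, not a perfect square.
n = 4: 4 + 28 = 32, not a perfect square.
n = 9: 9 + 28 = 37, not a perfect square.
n = 16: 16 + 28 = 44, not a perfect square.
n = 25: 25 + 28 = 53, not a perfect square.
n = 36: 36 = 6² and 36 + 28 = 64 = 8².

n = 36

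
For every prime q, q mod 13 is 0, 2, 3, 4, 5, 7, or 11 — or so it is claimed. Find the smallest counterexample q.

We need the least prime q for which the claim fails.
For q = 2, 3, 5, 7, 11, 13, 17 the conclusion holds.
q = 19: 19 mod 13 = 6 — not in {0, 2, 3, 4, 5, 7, 11}.

q = 19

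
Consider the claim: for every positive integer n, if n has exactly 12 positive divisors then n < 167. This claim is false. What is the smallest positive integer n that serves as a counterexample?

n = 198

The first 12 eligible values, up to n = 160, all satisfy the conclusion.
n = 198: τ(198) = 12; 198 ≥ 167.
Hence n = 198 is a counterexample.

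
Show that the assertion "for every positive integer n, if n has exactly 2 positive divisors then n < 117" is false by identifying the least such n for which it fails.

n = 127

The first 30 eligible values, up to n = 113, all satisfy the conclusion.
n = 127: τ(127) = 2; 127 ≥ 117.
Thus n = 127 disproves the claim, and no smaller n works.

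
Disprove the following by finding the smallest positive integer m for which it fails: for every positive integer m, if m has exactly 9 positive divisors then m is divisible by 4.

For m = 36, 100, 196 the conclusion holds.
m = 225: τ(225) = 9; 225 mod 4 = 1.
Hence m = 225 is a counterexample.

m = 225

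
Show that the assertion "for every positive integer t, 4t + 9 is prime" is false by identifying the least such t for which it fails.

t = 1: 4t + 9 = 13, prime.
t = 2: 4t + 9 = 17, prime.
t = 3: 4t + 9 = 21 = 3 × 7, composite.

t = 3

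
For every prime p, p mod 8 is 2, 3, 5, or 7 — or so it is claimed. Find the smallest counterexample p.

p = 17

The first 6 eligible values, up to p = 13, all satisfy the conclusion.
p = 17: 17 mod 8 = 1 — not in {2, 3, 5, 7}.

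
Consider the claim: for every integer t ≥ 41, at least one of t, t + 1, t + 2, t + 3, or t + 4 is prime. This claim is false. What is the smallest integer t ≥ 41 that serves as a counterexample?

t = 48

A counterexample is any integer t ≥ 41 such that t, t + 1, t + 2, t + 3, t + 4 are all composite; we check each in order.
For t = 41, 42, 43, 44, 45, 46, 47 the conclusion holds.
t = 48: 48 = 2 × 24; 49 = 7 × 7; 50 = 2 × 25; 51 = 3 × 17; 52 = 2 × 26 — all composite.
Hence t = 48 is a counterexample.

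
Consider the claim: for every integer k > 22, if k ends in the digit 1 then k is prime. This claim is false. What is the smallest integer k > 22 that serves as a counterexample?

A counterexample is any integer k > 22 such that k ends in the digit 1 but k is not prime; we check each in order.
k = 31: 31 ends in 1 and is prime.
k = 41: 41 ends in 1 and is prime.
k = 51: 51 ends in 1; 51 = 3 × 17, composite.

k = 51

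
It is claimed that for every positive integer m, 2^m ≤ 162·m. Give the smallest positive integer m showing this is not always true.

A counterexample is any positive integer m such that 2^m > 162·m; we check each in order.
For m = 1, 2, 3, 4, 5, 6, 7, 8, 9, 10 the conclusion holds.
m = 11: 2^m = 2048 and 162·m = 1782, so 2048 > 1782.

m = 11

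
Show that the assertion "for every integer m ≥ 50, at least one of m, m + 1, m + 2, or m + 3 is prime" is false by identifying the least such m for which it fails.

m = 54

We need the least integer m ≥ 50 for which m, m + 1, m + 2, m + 3 are all composite.
The first 4 eligible values, up to m = 53, all satisfy the conclusion.
m = 54: 54 = 2 × 27; 55 = 5 × 11; 56 = 2 × 28; 57 = 3 × 19 — all composite.
Hence m = 54 is a counterexample.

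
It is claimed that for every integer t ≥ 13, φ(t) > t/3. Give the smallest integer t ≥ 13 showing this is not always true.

t = 18

A counterexample is any integer t ≥ 13 such that the claim fails; we check each in order.
The first 5 eligible values, up to t = 17, all satisfy the conclusion.
t = 18: φ(18) = 6 and 18/3 = 6, so φ(18) ≤ 18/3.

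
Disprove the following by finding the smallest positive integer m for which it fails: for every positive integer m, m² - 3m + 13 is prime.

A counterexample is any positive integer m such that m² - 3m + 13 is not prime; we check each in order.
For m = 1, 2, 3, 4, …, 9, 10, 11 the conclusion holds.
m = 12: m² - 3m + 13 = 121 = 11 × 11, composite.
Thus m = 12 disproves the claim, and no smaller m works.

m = 12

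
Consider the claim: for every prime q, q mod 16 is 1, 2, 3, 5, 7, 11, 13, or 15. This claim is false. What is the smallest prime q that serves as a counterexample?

Check each prime q in order until the claim fails.
For q = 2, 3, 5, 7, …, 29, 31, 37 the conclusion holds.
q = 41: 41 mod 16 = 9 — not in {1, 2, 3, 5, 7, 11, 13, 15}.
So q = 41 is the smallest counterexample.

q = 41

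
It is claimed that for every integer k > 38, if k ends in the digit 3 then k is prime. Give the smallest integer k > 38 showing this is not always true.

Check each integer k > 38 in order until k ends in the digit 3 but k is not prime.
k = 43: 43 ends in 3 and is prime.
k = 53: 53 ends in 3 and is prime.
k = 63: 63 ends in 3; 63 = 3 × 21, composite.
Thus k = 63 disproves the claim, and no smaller k works.

k = 63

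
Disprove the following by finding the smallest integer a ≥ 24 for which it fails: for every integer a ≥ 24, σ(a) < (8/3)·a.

a = 60

For a = 24, 25, 26, 27, …, 57, 58, 59 the conclusion holds.
a = 60: σ(60) = 168; 168 ≥ 160.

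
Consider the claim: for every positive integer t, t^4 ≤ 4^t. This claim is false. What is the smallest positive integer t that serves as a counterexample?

t = 3

Check each positive integer t in order until t^4 > 4^t.
t = 1: t^4 = 1 and 4^t = 4, so 1 ≤ 4.
t = 2: t^4 = 16 and 4^t = 16, so 16 ≤ 16.
t = 3: t^4 = 81 and 4^t = 64, so 81 > 64.
So t = 3 is the smallest counterexample.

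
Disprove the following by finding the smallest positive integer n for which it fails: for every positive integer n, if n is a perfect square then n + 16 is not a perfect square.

n = 9

Check each positive integer n in order until n is a perfect square but n + 16 is a perfect square.
n = 1: 1 + 16 = 17, not a perfect square.
n = 4: 4 + 16 = 20, not a perfect square.
n = 9: 9 = 3² and 9 + 16 = 25 = 5².
Hence n = 9 is a counterexample.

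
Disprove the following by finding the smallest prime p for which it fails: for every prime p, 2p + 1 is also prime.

We need the least prime p for which 2p + 1 is not prime.
For p = 2, 3, 5 the conclusion holds.
p = 7: 2p + 1 = 15 = 3 × 5, not prime.
So p = 7 is the smallest counterexample.

p = 7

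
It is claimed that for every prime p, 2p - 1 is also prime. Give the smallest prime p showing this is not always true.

p = 5

We need the least prime p for which 2p - 1 is not prime.
p = 2: 2p - 1 = 3, prime.
p = 3: 2p - 1 = 5, prime.
p = 5: 2p - 1 = 9 = 3 × 3, not prime.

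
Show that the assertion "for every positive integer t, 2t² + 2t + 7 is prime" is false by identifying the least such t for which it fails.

t = 6

We need the least positive integer t for which 2t² + 2t + 7 is not prime.
For t = 1, 2, 3, 4, 5 the conclusion holds.
t = 6: 2t² + 2t + 7 = 91 = 7 × 13, composite.
So t = 6 is the smallest counterexample.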